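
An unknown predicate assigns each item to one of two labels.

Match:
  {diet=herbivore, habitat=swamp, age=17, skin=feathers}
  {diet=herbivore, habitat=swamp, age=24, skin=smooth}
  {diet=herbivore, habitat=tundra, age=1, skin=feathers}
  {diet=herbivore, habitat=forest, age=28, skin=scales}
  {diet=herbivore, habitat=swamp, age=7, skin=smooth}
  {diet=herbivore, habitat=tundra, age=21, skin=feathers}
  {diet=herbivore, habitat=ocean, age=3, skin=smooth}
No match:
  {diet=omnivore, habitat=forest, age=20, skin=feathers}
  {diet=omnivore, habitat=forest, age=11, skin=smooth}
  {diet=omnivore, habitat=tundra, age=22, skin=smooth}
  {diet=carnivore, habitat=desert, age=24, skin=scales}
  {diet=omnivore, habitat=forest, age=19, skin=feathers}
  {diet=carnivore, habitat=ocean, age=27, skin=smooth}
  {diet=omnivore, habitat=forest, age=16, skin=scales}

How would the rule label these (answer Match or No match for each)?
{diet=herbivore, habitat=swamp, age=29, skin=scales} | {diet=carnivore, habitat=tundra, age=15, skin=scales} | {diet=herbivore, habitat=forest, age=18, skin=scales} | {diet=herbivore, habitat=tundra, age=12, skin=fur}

Match, No match, Match, Match

Comparing the two groups points to one rule — diet is herbivore.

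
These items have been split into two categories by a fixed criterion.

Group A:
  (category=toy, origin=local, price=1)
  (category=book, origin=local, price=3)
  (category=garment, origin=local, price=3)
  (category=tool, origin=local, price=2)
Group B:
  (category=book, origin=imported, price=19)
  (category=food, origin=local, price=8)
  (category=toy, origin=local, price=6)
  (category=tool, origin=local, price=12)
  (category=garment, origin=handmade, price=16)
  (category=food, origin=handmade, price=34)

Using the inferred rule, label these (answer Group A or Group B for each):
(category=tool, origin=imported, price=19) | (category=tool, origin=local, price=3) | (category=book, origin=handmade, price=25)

Group B, Group A, Group B

Every 'Group A' example satisfies: price ≤ 3. None of the 'Group B' examples do.
(category=tool, origin=imported, price=19) → price = 19 → Group B. (category=tool, origin=local, price=3) → price = 3 → Group A. (category=book, origin=handmade, price=25) → price = 25 → Group B.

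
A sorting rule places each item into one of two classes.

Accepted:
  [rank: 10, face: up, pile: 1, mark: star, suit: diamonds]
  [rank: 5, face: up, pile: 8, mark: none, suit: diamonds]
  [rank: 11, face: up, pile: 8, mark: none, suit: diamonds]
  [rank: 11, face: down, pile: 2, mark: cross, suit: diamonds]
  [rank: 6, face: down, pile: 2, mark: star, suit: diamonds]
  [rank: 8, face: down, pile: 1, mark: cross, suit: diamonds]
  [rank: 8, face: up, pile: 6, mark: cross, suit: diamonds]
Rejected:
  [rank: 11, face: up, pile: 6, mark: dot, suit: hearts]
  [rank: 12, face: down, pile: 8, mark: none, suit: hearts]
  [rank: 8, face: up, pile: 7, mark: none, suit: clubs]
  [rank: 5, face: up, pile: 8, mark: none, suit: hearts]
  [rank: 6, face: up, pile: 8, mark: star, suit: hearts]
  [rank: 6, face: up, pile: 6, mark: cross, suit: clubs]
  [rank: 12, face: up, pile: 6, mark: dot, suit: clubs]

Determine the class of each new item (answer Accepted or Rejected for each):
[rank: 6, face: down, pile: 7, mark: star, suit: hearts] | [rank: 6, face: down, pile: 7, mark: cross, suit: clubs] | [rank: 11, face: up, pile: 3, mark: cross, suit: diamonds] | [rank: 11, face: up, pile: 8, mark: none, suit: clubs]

Looking at the examples, the only property every 'Accepted' case has and every 'Rejected' case lacks is: suit is diamonds.

Rejected, Rejected, Accepted, Rejected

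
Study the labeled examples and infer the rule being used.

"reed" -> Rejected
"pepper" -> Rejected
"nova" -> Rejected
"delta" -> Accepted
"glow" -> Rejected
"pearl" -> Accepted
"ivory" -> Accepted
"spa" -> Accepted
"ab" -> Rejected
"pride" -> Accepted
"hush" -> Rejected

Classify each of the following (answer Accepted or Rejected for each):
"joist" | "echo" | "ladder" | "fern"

Accepted, Rejected, Rejected, Rejected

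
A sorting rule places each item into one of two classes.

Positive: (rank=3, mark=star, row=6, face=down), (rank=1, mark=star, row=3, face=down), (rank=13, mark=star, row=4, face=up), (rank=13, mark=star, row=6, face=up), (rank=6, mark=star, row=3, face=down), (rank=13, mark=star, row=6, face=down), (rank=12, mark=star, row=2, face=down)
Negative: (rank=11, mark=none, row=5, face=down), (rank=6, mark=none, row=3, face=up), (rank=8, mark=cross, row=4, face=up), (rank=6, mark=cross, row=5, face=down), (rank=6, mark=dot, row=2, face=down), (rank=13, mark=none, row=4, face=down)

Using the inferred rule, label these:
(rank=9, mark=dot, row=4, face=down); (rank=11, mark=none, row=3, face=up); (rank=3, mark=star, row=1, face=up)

Comparing the two groups points to one rule — mark is star.
(rank=9, mark=dot, row=4, face=down): mark is dot — does not pass, so Negative.
(rank=11, mark=none, row=3, face=up): mark is none — does not pass, so Negative.
(rank=3, mark=star, row=1, face=up): mark is star — fits, so Positive.

Negative, Negative, Positive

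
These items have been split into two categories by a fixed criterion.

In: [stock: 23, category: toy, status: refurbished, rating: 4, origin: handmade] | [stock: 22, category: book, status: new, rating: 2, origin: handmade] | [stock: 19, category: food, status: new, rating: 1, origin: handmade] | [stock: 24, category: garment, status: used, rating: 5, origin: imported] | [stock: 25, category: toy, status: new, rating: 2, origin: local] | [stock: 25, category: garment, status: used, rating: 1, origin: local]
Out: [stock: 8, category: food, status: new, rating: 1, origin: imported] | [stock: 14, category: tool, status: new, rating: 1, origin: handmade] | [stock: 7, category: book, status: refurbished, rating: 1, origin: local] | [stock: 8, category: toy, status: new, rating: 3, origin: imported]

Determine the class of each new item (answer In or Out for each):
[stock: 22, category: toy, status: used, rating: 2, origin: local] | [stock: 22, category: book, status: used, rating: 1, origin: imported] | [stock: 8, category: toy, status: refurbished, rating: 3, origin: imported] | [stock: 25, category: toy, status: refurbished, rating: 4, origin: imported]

In, In, Out, In

The rule appears to be: stock ≥ 19.
[stock: 22, category: toy, status: used, rating: 2, origin: local] → stock = 22 → In.
[stock: 22, category: book, status: used, rating: 1, origin: imported] → stock = 22 → In.
[stock: 8, category: toy, status: refurbished, rating: 3, origin: imported] → stock = 8 → Out.
[stock: 25, category: toy, status: refurbished, rating: 4, origin: imported] → stock = 25 → In.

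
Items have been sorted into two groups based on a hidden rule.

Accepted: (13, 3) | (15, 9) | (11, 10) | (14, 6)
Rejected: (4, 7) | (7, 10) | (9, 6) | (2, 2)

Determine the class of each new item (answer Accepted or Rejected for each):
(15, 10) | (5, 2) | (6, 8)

Accepted, Rejected, Rejected

The distinguishing property — first ≥ 10 — holds for all the 'Accepted' cases and none of the 'Rejected' cases.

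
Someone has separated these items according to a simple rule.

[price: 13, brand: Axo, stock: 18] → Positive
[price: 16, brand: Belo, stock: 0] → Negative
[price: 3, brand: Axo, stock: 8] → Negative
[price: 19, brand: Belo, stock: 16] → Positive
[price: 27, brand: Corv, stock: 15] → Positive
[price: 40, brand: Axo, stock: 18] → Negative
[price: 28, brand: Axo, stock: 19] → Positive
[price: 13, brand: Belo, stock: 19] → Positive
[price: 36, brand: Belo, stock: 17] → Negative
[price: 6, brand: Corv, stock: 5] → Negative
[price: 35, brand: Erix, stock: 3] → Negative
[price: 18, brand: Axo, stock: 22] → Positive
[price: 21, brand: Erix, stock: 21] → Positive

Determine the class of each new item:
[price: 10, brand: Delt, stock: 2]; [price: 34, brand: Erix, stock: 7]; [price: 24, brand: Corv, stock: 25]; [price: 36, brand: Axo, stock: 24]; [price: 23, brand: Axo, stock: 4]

Negative, Negative, Positive, Negative, Negative

'Positive' ⟺ stock ≥ 15 AND price ≤ 28.
[price: 10, brand: Delt, stock: 2]: stock = 2, price = 10, fails the rule → Negative.
[price: 34, brand: Erix, stock: 7]: stock = 7, price = 34, fails the rule → Negative.
[price: 24, brand: Corv, stock: 25]: stock = 25, price = 24, checks out → Positive.
[price: 36, brand: Axo, stock: 24]: stock = 24, price = 36, fails the rule → Negative.
[price: 23, brand: Axo, stock: 4]: stock = 4, price = 23, fails the rule → Negative.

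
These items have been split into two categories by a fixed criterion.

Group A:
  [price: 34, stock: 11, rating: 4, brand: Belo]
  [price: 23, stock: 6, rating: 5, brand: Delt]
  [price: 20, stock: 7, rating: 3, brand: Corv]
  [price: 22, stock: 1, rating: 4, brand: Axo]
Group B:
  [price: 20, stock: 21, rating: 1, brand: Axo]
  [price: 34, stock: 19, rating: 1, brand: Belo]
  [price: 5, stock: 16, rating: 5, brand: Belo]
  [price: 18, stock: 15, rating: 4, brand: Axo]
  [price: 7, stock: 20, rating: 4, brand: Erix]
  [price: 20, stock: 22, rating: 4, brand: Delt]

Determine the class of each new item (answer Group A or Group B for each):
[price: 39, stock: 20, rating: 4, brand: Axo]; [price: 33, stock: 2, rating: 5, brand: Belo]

All 'Group A' examples share one property — stock ≤ 11 — and every 'Group B' example lacks it.

Group B, Group A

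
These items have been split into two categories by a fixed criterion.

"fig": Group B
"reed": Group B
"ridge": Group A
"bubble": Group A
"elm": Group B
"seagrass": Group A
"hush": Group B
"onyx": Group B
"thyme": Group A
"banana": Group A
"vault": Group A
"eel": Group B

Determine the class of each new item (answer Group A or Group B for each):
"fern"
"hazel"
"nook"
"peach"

The classifier is using: length ≥ 5.

Group B, Group A, Group B, Group A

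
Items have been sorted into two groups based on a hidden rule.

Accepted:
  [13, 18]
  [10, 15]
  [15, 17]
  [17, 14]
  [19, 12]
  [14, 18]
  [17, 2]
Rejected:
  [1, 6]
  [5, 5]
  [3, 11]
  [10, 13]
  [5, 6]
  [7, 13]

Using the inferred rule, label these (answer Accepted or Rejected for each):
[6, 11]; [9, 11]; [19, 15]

Rule: max ≥ 14. This holds for each 'Accepted' example and fails for each 'Rejected' one.
[6, 11]: max 11 — does not fit, so Rejected. [9, 11]: max 11 — does not fit, so Rejected. [19, 15]: max 19 — qualifies, so Accepted.

Rejected, Rejected, Accepted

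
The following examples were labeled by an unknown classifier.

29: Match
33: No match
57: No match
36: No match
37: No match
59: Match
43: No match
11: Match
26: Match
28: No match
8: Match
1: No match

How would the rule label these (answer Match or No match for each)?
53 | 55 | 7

Looking at the examples, the only property every 'Match' case has and every 'No match' case lacks is: ≡ 2 (mod 3).
53: 53 mod 3 = 2 — satisfies this, so Match.
55: 55 mod 3 = 1 — doesn't qualify, so No match.
7: 7 mod 3 = 1 — doesn't qualify, so No match.

Match, No match, No match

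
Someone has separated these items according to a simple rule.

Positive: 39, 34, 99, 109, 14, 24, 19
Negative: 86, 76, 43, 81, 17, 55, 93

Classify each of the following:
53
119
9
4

Looking at the examples, the only property every 'Positive' case has and every 'Negative' case lacks is: ≡ 4 (mod 5).
53: 53 mod 5 = 3, doesn't qualify → Negative. 119: 119 mod 5 = 4, passes → Positive. 9: 9 mod 5 = 4, passes → Positive. 4: 4 mod 5 = 4, passes → Positive.

Negative, Positive, Positive, Positive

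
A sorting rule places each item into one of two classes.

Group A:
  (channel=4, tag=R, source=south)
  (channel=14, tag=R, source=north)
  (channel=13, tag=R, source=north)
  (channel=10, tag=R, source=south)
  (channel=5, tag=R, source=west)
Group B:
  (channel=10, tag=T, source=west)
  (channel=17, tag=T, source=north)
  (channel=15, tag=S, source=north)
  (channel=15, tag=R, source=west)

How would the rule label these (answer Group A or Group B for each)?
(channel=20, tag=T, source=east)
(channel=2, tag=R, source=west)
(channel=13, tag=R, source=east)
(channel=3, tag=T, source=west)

Group B, Group A, Group A, Group B

Rule: tag is R AND channel ≤ 14. This holds for each 'Group A' example and fails for each 'Group B' one.
(channel=20, tag=T, source=east): tag is T, channel = 20 — doesn't qualify, so Group B. (channel=2, tag=R, source=west): tag is R, channel = 2 — fits, so Group A. (channel=13, tag=R, source=east): tag is R, channel = 13 — fits, so Group A. (channel=3, tag=T, source=west): tag is T, channel = 3 — doesn't qualify, so Group B.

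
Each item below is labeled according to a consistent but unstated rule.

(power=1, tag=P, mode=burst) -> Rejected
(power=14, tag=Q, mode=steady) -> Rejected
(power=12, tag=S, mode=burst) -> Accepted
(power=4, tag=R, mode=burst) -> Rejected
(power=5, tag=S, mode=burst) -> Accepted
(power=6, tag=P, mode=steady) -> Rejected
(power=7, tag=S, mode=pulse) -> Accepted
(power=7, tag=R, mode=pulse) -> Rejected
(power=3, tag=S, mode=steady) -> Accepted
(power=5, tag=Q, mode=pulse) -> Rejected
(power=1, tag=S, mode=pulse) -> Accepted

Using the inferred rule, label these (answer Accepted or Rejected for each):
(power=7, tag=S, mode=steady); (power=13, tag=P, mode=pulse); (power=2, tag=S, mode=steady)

The distinguishing property — tag is S — holds for all the 'Accepted' cases and none of the 'Rejected' cases.
(power=7, tag=S, mode=steady): tag is S, has this property → Accepted.
(power=13, tag=P, mode=pulse): tag is P, lacks this property → Rejected.
(power=2, tag=S, mode=steady): tag is S, has this property → Accepted.

Accepted, Rejected, Accepted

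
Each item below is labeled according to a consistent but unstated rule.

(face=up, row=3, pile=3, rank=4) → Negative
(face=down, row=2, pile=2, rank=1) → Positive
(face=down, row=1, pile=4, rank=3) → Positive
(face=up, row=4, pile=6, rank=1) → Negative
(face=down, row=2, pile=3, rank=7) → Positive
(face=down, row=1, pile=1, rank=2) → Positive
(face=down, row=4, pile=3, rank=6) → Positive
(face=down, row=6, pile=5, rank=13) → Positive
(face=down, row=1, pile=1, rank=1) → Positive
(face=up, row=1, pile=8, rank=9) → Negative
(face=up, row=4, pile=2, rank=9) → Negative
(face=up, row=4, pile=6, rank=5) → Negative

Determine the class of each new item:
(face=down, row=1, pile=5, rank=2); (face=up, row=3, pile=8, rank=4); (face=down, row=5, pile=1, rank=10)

Positive, Negative, Positive

'Positive' ⟺ face is down.
(face=down, row=1, pile=5, rank=2): face is down — meets the rule, so Positive. (face=up, row=3, pile=8, rank=4): face is up — fails this test, so Negative. (face=down, row=5, pile=1, rank=10): face is down — meets the rule, so Positive.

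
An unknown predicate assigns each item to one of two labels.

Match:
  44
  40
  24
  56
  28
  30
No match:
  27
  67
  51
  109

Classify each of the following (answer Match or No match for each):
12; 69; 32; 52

The classifier is using: even.
12 → 12 is even → Match. 69 → 69 is odd → No match. 32 → 32 is even → Match. 52 → 52 is even → Match.

Match, No match, Match, Match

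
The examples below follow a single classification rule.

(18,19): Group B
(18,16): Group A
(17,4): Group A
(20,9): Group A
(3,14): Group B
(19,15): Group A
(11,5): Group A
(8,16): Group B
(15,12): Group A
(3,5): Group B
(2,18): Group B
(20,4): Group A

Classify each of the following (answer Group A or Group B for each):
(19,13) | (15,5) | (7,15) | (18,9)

Group A, Group A, Group B, Group A

The pattern is that an item is 'Group A' exactly when: first > second.
Group A: (19,13), since 19 > 13.
Group A: (15,5), since 15 > 5.
Group B: (7,15), since 7 < 15.
Group A: (18,9), since 18 > 9.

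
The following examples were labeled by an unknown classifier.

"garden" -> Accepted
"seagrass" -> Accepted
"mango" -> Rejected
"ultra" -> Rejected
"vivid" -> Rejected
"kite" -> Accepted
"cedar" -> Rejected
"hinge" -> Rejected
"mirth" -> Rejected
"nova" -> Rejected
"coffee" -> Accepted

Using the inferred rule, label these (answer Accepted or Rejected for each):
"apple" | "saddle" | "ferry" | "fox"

Rejected, Accepted, Rejected, Rejected

The common property of the 'Accepted' items is: even length AND contains 'e'. No 'Rejected' item has it.
Rejected: "apple", since length 5, has 'e'. Accepted: "saddle", since length 6, has 'e'. Rejected: "ferry", since length 5, has 'e'. Rejected: "fox", since length 3, no 'e'.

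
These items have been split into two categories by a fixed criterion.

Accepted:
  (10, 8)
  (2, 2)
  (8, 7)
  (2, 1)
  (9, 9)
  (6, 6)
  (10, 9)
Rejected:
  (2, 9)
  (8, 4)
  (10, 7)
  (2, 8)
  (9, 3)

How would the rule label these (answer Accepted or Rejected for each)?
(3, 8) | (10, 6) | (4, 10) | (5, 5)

One predicate separates the groups cleanly: |first − second| ≤ 2.
(3, 8): |3−8| = 5, fails this test → Rejected. (10, 6): |10−6| = 4, fails this test → Rejected. (4, 10): |4−10| = 6, fails this test → Rejected. (5, 5): |5−5| = 0, fits → Accepted.

Rejected, Rejected, Rejected, Accepted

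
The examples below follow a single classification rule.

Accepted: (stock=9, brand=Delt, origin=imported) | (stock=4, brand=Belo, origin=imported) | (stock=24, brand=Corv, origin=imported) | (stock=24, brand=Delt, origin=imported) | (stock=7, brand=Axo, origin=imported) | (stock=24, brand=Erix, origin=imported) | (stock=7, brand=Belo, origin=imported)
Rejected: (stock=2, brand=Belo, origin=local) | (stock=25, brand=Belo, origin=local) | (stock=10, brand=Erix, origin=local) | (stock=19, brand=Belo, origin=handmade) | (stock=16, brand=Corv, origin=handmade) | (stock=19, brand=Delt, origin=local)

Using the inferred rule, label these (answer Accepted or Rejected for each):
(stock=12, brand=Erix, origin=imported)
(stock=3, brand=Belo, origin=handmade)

The distinguishing property — origin is imported — holds for all the 'Accepted' cases and none of the 'Rejected' cases.
(stock=12, brand=Erix, origin=imported) → origin is imported → Accepted.
(stock=3, brand=Belo, origin=handmade) → origin is handmade → Rejected.

Accepted, Rejected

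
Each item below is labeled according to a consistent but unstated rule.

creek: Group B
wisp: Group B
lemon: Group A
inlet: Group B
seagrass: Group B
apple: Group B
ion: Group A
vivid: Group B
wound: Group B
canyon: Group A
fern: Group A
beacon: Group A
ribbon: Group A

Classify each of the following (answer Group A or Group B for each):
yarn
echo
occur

Group A, Group B, Group B

The distinguishing property — ends with 'n' — holds for all the 'Group A' cases and none of the 'Group B' cases.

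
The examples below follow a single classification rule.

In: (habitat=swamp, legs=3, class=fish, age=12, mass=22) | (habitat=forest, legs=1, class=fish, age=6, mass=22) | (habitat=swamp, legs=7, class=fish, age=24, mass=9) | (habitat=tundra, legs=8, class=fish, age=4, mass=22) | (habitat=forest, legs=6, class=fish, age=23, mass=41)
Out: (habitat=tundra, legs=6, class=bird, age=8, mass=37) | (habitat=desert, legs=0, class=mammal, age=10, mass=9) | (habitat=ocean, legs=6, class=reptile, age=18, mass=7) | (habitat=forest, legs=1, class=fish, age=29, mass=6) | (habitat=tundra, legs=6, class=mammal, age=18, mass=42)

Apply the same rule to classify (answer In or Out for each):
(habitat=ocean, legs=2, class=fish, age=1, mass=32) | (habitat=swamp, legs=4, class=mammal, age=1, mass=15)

In, Out

Every 'In' example satisfies: class is fish AND age ≤ 24. None of the 'Out' examples do.
(habitat=ocean, legs=2, class=fish, age=1, mass=32) → class is fish, age = 1 → In. (habitat=swamp, legs=4, class=mammal, age=1, mass=15) → class is mammal, age = 1 → Out.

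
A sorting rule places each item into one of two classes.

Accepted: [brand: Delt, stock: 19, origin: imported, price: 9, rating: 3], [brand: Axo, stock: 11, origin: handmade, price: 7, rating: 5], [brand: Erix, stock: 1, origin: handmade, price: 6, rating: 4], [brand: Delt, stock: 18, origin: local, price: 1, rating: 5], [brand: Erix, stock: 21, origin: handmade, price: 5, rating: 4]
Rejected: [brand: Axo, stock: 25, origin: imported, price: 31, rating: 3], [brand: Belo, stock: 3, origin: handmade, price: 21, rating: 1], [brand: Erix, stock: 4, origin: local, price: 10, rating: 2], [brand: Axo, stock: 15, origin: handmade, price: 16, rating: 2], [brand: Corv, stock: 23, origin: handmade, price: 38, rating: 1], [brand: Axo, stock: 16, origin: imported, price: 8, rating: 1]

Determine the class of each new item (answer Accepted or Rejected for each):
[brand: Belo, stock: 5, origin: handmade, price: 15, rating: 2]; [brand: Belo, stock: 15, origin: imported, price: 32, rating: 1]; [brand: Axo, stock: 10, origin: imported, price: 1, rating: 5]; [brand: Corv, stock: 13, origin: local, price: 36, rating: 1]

Rejected, Rejected, Accepted, Rejected

'Accepted' ⟺ rating ≥ 2 AND price ≤ 9.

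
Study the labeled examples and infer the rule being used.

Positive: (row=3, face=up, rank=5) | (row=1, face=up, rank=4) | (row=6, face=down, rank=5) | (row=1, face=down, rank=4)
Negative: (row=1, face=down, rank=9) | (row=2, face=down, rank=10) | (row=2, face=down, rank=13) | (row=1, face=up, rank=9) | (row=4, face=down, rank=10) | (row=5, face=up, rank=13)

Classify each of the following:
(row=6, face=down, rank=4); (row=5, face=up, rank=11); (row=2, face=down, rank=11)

Positive, Negative, Negative

All 'Positive' examples share one property — rank ≤ 5 — and every 'Negative' example lacks it.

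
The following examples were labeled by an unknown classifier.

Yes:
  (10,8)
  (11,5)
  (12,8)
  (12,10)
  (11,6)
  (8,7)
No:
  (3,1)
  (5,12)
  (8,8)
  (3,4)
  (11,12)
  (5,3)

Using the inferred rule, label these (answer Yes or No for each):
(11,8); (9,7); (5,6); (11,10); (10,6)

The rule appears to be: first > second AND sum ≥ 15.
(11,8) → 11 > 8, 11+8 = 19 → Yes. (9,7) → 9 > 7, 9+7 = 16 → Yes. (5,6) → 5 < 6, 5+6 = 11 → No. (11,10) → 11 > 10, 11+10 = 21 → Yes. (10,6) → 10 > 6, 10+6 = 16 → Yes.

Yes, Yes, No, Yes, Yes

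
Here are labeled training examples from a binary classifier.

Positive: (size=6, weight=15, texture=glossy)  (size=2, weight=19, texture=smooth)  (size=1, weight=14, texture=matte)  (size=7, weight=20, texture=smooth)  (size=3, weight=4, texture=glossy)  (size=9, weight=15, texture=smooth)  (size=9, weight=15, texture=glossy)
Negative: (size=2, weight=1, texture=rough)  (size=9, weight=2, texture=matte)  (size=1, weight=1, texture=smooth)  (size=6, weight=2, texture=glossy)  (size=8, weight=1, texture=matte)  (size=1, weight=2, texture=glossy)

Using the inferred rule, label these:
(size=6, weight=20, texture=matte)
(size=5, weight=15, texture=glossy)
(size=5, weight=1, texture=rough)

A rule that fits every label: weight ≥ 4 — true of each 'Positive' example, false of each 'Negative' one.
(size=6, weight=20, texture=matte) → weight = 20 → Positive.
(size=5, weight=15, texture=glossy) → weight = 15 → Positive.
(size=5, weight=1, texture=rough) → weight = 1 → Negative.

Positive, Positive, Negative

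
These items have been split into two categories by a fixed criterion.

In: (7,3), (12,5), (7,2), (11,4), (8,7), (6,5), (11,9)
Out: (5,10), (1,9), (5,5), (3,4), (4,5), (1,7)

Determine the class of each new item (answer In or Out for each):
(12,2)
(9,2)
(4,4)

'In' ⟺ first > second.
(12,2) → 12 > 2 → In.
(9,2) → 9 > 2 → In.
(4,4) → 4 = 4 → Out.

In, In, Out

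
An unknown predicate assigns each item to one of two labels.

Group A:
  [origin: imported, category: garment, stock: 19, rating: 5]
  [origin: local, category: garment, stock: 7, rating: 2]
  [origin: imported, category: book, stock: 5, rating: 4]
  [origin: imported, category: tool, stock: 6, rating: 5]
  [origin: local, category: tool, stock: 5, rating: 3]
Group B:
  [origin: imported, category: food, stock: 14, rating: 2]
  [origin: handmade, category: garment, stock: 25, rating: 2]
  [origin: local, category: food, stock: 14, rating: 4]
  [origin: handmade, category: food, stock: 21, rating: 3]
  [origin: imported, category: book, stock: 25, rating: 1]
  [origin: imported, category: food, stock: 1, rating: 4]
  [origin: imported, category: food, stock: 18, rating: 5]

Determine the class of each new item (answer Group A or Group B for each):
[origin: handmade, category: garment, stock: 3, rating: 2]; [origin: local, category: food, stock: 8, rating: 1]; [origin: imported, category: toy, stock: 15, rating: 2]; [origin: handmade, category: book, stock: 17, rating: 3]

The common property of the 'Group A' items is: category is not food AND stock ≤ 19. No 'Group B' item has it.
Group A: [origin: handmade, category: garment, stock: 3, rating: 2], since category is garment, stock = 3.
Group B: [origin: local, category: food, stock: 8, rating: 1], since category is food, stock = 8.
Group A: [origin: imported, category: toy, stock: 15, rating: 2], since category is toy, stock = 15.
Group A: [origin: handmade, category: book, stock: 17, rating: 3], since category is book, stock = 17.

Group A, Group B, Group A, Group A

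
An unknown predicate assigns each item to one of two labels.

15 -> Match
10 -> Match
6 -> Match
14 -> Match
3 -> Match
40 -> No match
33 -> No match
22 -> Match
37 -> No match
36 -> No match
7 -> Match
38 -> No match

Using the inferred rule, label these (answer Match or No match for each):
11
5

Match, Match

The rule appears to be: at most 22.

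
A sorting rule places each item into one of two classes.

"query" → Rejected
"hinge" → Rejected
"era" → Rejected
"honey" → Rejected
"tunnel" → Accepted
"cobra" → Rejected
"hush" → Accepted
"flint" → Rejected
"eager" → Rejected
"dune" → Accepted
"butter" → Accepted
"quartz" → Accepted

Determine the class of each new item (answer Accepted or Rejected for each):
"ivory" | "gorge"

The classifier is using: even length.

Rejected, Rejected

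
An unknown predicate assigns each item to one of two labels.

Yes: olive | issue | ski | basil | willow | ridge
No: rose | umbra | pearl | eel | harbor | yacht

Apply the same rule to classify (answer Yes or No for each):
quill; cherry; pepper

Rule: contains 'i'. This holds for each 'Yes' example and fails for each 'No' one.
quill: Yes (has 'i').
cherry: No (no 'i').
pepper: No (no 'i').

Yes, No, No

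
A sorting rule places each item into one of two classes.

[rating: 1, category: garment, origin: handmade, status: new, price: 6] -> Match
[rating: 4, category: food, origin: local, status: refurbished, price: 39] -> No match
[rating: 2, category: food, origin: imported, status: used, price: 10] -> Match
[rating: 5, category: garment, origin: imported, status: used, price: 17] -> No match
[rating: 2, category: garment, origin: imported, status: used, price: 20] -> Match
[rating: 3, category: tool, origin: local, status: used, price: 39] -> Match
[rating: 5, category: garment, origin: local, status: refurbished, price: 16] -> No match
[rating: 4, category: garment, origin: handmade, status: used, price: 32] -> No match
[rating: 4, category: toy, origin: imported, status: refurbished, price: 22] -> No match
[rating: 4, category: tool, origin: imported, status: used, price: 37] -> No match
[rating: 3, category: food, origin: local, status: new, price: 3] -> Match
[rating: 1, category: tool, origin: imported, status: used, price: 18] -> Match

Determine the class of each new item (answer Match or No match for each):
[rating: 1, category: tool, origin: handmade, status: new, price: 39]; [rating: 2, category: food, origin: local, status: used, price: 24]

'Match' ⟺ rating ≤ 3.
[rating: 1, category: tool, origin: handmade, status: new, price: 39] → rating = 1 → Match.
[rating: 2, category: food, origin: local, status: used, price: 24] → rating = 2 → Match.

Match, Match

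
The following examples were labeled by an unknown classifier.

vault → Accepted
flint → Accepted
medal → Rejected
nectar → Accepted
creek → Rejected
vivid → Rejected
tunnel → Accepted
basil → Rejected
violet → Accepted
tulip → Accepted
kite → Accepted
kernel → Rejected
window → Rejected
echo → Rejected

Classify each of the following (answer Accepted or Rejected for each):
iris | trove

The pattern is that an item is 'Accepted' exactly when: contains 't'.
iris: no 't', does not fit → Rejected.
trove: has 't', meets the rule → Accepted.

Rejected, Accepted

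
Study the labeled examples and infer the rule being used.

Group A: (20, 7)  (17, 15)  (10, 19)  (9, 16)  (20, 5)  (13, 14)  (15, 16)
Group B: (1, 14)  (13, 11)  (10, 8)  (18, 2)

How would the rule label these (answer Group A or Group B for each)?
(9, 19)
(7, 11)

The classifier is using: sum ≥ 25.

Group A, Group B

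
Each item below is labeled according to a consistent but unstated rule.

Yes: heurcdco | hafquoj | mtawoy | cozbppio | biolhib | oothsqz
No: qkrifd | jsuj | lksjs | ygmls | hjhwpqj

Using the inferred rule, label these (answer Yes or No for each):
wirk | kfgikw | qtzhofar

No, No, Yes

The distinguishing property — contains 'o' — holds for all the 'Yes' cases and none of the 'No' cases.
wirk: No (no 'o'). kfgikw: No (no 'o'). qtzhofar: Yes (has 'o').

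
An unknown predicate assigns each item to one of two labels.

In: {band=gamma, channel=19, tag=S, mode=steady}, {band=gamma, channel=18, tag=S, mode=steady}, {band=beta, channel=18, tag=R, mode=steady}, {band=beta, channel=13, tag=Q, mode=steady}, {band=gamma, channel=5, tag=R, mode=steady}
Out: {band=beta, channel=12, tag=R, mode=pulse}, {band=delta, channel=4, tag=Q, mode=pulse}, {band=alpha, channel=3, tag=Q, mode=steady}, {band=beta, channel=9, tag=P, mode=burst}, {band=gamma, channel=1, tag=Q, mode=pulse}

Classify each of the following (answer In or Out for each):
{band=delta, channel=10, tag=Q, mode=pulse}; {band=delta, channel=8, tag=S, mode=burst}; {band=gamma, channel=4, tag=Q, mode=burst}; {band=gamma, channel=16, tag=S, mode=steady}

The pattern is that an item is 'In' exactly when: mode is steady AND channel ≥ 4.
{band=delta, channel=10, tag=Q, mode=pulse}: mode is pulse, channel = 10, does not pass → Out.
{band=delta, channel=8, tag=S, mode=burst}: mode is burst, channel = 8, does not pass → Out.
{band=gamma, channel=4, tag=Q, mode=burst}: mode is burst, channel = 4, does not pass → Out.
{band=gamma, channel=16, tag=S, mode=steady}: mode is steady, channel = 16, matches → In.

Out, Out, Out, In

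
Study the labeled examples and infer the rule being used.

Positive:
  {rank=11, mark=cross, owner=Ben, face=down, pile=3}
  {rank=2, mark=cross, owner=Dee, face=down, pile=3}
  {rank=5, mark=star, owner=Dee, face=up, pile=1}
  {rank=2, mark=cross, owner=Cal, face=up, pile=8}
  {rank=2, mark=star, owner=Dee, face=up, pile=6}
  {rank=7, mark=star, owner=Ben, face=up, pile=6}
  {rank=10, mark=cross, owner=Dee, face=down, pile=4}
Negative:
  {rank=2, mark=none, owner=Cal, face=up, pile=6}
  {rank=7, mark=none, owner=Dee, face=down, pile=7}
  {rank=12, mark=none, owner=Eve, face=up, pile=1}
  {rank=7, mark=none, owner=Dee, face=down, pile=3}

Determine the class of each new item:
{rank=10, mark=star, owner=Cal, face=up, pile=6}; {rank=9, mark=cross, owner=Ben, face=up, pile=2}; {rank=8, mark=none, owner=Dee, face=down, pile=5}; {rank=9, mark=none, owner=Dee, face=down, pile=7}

Positive, Positive, Negative, Negative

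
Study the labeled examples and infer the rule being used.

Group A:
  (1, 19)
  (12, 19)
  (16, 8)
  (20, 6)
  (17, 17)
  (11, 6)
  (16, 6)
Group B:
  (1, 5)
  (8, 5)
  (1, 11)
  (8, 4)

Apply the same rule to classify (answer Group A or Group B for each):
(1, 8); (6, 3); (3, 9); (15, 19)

One predicate separates the groups cleanly: sum ≥ 17.
(1, 8) → 1+8 = 9 → Group B. (6, 3) → 6+3 = 9 → Group B. (3, 9) → 3+9 = 12 → Group B. (15, 19) → 15+19 = 34 → Group A.

Group B, Group B, Group B, Group A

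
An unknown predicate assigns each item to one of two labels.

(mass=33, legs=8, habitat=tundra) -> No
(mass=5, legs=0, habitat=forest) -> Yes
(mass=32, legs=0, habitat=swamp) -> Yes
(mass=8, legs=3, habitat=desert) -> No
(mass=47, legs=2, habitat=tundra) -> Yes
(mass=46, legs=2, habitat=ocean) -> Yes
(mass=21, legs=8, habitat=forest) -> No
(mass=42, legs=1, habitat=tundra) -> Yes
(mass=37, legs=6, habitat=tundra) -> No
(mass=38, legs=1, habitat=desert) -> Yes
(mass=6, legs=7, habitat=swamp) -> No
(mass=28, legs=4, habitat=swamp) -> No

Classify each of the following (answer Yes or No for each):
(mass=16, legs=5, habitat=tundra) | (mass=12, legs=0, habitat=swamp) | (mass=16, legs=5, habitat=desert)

No, Yes, No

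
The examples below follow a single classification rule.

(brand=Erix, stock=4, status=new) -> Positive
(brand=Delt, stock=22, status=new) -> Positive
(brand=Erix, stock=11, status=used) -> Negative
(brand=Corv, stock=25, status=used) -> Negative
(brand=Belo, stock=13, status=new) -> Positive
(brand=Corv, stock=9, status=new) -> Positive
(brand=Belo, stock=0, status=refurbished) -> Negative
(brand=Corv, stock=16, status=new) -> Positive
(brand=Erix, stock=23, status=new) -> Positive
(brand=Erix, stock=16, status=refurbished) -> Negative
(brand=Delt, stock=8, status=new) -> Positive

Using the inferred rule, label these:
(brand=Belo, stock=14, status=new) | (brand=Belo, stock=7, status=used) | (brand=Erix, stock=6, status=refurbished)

Positive, Negative, Negative

One predicate separates the groups cleanly: status is new.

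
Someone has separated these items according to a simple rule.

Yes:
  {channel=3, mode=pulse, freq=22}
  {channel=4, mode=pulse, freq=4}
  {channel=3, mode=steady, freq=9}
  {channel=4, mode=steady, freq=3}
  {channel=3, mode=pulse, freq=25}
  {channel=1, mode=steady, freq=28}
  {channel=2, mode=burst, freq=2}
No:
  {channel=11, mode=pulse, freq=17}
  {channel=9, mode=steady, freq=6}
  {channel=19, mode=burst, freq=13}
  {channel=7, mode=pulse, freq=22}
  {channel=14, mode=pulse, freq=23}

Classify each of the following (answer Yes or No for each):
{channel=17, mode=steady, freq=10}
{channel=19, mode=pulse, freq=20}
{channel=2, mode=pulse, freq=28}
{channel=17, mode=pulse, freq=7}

No, No, Yes, No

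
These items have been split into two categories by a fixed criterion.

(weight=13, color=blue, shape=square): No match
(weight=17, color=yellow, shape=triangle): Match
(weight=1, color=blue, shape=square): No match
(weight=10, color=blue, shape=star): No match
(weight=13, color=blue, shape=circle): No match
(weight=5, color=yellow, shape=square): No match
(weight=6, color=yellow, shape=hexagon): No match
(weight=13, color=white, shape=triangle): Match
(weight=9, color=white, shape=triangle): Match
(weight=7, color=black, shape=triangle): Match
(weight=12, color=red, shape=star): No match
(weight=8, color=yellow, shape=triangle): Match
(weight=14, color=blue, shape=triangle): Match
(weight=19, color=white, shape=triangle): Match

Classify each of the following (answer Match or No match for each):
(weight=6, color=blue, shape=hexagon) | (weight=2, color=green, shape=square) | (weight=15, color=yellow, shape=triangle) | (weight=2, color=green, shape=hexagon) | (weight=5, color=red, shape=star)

No match, No match, Match, No match, No match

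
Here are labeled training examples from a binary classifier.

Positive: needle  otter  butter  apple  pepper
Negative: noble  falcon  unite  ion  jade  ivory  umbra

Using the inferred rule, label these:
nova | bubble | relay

Negative, Positive, Negative

Rule: has a double letter. This holds for each 'Positive' example and fails for each 'Negative' one.
nova: no doubled letter, does not satisfy this → Negative.
bubble: 'bb' doubled, meets the rule → Positive.
relay: no doubled letter, does not satisfy this → Negative.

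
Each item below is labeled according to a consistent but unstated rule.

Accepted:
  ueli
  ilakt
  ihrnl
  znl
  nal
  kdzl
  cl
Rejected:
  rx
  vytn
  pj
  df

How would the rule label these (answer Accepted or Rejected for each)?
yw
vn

A rule that fits every label: contains 'l' — true of each 'Accepted' example, false of each 'Rejected' one.
yw — no 'l', hence Rejected. vn — no 'l', hence Rejected.

Rejected, Rejected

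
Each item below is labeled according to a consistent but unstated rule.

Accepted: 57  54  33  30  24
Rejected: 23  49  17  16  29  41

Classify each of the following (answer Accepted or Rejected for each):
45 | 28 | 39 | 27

Accepted, Rejected, Accepted, Accepted

The distinguishing property — multiple of 3 — holds for all the 'Accepted' cases and none of the 'Rejected' cases.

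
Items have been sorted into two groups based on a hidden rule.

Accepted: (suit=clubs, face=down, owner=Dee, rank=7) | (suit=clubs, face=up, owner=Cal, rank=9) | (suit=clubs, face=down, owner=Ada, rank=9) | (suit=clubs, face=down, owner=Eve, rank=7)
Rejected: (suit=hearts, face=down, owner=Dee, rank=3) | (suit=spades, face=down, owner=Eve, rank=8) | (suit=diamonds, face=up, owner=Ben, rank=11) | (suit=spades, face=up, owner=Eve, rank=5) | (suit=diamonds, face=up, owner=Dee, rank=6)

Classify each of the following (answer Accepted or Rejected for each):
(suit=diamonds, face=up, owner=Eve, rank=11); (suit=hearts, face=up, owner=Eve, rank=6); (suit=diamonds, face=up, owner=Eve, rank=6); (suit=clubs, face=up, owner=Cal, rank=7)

Rejected, Rejected, Rejected, Accepted

'Accepted' ⟺ suit is clubs.
(suit=diamonds, face=up, owner=Eve, rank=11): suit is diamonds, does not satisfy this → Rejected.
(suit=hearts, face=up, owner=Eve, rank=6): suit is hearts, does not satisfy this → Rejected.
(suit=diamonds, face=up, owner=Eve, rank=6): suit is diamonds, does not satisfy this → Rejected.
(suit=clubs, face=up, owner=Cal, rank=7): suit is clubs, satisfies this → Accepted.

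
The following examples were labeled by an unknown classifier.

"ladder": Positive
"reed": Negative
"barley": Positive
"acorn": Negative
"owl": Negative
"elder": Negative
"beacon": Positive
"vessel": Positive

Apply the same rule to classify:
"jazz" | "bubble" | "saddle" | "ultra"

The classifier is using: length 6.
"jazz" — length 4, hence Negative. "bubble" — length 6, hence Positive. "saddle" — length 6, hence Positive. "ultra" — length 5, hence Negative.

Negative, Positive, Positive, Negative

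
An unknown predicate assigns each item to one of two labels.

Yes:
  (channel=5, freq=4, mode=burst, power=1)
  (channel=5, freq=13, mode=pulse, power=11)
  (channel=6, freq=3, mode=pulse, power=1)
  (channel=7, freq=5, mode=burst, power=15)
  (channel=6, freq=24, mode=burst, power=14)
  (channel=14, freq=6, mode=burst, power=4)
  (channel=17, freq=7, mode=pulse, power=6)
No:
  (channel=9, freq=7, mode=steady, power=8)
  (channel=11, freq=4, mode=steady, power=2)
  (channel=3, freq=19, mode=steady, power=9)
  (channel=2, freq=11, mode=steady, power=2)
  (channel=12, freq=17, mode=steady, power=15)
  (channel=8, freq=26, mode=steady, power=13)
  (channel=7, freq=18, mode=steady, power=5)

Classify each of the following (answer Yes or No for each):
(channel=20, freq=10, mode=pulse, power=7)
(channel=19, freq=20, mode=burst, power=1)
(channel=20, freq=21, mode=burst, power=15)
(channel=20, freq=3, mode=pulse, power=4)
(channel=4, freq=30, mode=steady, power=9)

Yes, Yes, Yes, Yes, No

Comparing the two groups points to one rule — mode is not steady.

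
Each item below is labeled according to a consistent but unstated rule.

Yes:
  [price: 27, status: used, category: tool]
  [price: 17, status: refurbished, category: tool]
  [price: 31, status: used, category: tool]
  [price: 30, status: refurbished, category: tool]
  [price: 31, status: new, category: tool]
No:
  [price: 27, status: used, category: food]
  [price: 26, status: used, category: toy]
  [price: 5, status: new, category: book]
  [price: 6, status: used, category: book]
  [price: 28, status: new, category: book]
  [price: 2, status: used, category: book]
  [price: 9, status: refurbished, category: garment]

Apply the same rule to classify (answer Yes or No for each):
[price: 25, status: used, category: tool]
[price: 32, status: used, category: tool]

Looking at the examples, the only property every 'Yes' case has and every 'No' case lacks is: category is tool.
[price: 25, status: used, category: tool]: category is tool, matches → Yes. [price: 32, status: used, category: tool]: category is tool, matches → Yes.

Yes, Yes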